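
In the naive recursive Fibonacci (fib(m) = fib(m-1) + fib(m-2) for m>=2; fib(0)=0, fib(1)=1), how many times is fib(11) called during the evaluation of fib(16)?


Let N(m) = number of times fib(m) is called while evaluating fib(16).
N(16) = 1 (the initial call).
N(15) = 1 (only fib(16) calls it).
For 1 <= m <= 14: fib(m) is called by fib(m+1) and fib(m+2), so
  N(m) = N(m+1) + N(m+2).
fib(0) is called only by fib(2), so N(0) = N(2).
Walk down from m=16:
  N(16)=1, N(15)=1, N(14)=2, N(13)=3, N(12)=5, N(11)=8
N(11) = 8


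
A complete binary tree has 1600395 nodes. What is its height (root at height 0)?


In a complete binary tree, level k holds nodes 2^k .. 2^(k+1)-1 (1-indexed).
Height = floor(log2(n)) = floor(log2(1600395)) = 20
Check: 2^20 = 1048576 <= 1600395 < 2097152 = 2^21


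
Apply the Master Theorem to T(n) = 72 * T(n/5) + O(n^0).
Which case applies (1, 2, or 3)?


The Master Theorem: T(n) = a*T(n/b) + O(n^c)
  a = 72, b = 5, c = 0
log_b(a) = log_5(72) ~ 2.657
Compare b^c with a: 5^0 = 1 < 72, so c < log_b(a).
Since c < log_b(a), Case 1 applies.
T(n) = O(n^(log_5 72)) ~ O(n^2.657)
Master Theorem case = 1


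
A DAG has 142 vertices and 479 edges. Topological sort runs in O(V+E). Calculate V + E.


V = 142 (vertex processing)
E = 479 (edge processing)
V + E = 142 + 479 = 621


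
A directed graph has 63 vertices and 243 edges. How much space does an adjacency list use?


Adjacency list: one list head per vertex + one entry per edge
Vertex heads: 63
Edge entries: 243
Total = 63 + 243 = 306


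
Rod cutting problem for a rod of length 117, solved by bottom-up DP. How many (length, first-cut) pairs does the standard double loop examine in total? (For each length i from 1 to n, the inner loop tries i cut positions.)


For each subproblem length i = 1..117, the inner loop considers i possible first cuts.
Total = 1 + 2 + ... + 117
= 117*(117+1)/2
= 117*118/2 = 6903


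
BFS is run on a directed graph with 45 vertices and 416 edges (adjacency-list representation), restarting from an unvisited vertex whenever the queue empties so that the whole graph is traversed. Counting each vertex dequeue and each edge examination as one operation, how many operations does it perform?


A full BFS traversal dequeues each vertex exactly once and examines each directed edge exactly once.
V = 45 (vertex processing cost)
E = 416 (edge examination cost)
Total operations proportional to V + E = 45 + 416 = 461


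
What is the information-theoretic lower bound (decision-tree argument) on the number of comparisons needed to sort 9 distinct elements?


A binary decision tree of height h has at most 2^h leaves and needs at least n! of them, so h >= ceil(log2(n!)).
Compute 9! as a running product:
  x2 = 2, x3 = 6, x4 = 24, x5 = 120
  x6 = 720, x7 = 5040, x8 = 40320, x9 = 362880
9! = 362880
Bracket between powers of 2:
  2^18 = 262144 < 362880 <= 524288 = 2^19
So ceil(log2(9!)) = 19


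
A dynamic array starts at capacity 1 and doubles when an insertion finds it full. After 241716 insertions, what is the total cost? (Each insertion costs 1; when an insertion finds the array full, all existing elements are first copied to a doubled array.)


Insertion cost: 241716 (one per element)
Resizes occur just before inserting elements 2, 3, 5, 9, ...
Elements copied at each resize: 1 + 2 + 4 + 8 + 16 + 32 + 64 + 128 + 256 + 512 + 1024 + 2048 + 4096 + 8192 + 16384 + 32768 + 65536 + 131072
Sum of copies = 262143 (geometric series: 2^k - 1)
Total = 241716 + 262143 = 503859


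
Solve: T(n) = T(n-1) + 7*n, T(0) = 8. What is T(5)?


Expanding the recurrence:
T(5) = T(4) + 7*5
       = T(3) + 7*4 + 7*5
       ...
       = T(0) + 7*(1 + 2 + ... + 5)
       = 8 + 7 * 5*6/2
       = 8 + 7 * 15
       = 8 + 105 = 113


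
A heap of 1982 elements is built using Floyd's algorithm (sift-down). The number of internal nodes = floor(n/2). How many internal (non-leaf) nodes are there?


Leaf nodes occupy roughly half the array.
Sift-down is called for each internal node, starting from the last one.
Internal nodes = floor(n/2) = floor(1982/2) = 991


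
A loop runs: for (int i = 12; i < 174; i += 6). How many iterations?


Loop starts at i = 12, increments by 6, stops when i >= 174.
Number of iterations = ceil((174 - 12) / 6)
= ceil(162 / 6)
= 27


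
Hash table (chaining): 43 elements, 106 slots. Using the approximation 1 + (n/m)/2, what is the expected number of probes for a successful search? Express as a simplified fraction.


Computing expected probes:
alpha = 43/106
= 1 + alpha/2
= 1 + 43/(2*106)
= (2*106 + 43) / (2*106)
= 255/212


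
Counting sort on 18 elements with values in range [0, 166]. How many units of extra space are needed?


Output array size: 18 (to store sorted result)
Count array size: 167 (one slot per possible value, range 0 to 166)
Total extra space = 18 + 167 = 185


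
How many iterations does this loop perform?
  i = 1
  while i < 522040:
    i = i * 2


The loop variable doubles each iteration:
i = 1 -> 2 -> 4 -> 8 -> 16 -> 32 -> 64 -> 128 -> 256 -> 512 -> 1024 -> 2048 -> 4096 -> 8192 -> 16384 -> 32768 -> 65536 -> 131072 -> 262144 -> 524288 (stop, 524288 >= 522040)
Number of doublings = ceil(log2(522040)) = 19


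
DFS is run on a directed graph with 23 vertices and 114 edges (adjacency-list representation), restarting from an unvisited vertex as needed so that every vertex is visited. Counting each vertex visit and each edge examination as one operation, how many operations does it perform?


A full DFS traversal processes each vertex exactly once (push/pop on stack).
Each directed edge is examined once.
V = 23, E = 114
V + E = 137


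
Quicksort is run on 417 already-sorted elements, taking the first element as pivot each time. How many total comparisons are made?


Sum of comparisons per partition:
416 + 415 + ... + 1 + 0
= 417 * (417 - 1) / 2
= 417 * 416 / 2
= 86736


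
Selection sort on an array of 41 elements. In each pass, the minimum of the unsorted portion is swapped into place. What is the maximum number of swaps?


Selection sort performs one swap per pass:
  Pass 1: find min in positions 0 to 40, swap with position 0
  Pass 2: find min in positions 1 to 40, swap with position 1
  Pass 3: find min in positions 2 to 40, swap with position 2
  Pass 4: find min in positions 3 to 40, swap with position 3
  Pass 5: find min in positions 4 to 40, swap with position 4
  ... (35 more passes)
Total passes (and swaps) = n - 1 = 41 - 1 = 40


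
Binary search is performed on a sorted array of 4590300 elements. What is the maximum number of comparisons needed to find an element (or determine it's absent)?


Binary search halves the search space each comparison:
  Step 1: search space = 4590300 -> 2295150
  Step 2: search space = 2295150 -> 1147575
  Step 3: search space = 1147575 -> 573787
  Step 4: search space = 573787 -> 286893
  Step 5: search space = 286893 -> 143446
  Step 6: search space = 143446 -> 71723
  Step 7: search space = 71723 -> 35861
  Step 8: search space = 35861 -> 17930
  Step 9: search space = 17930 -> 8965
  Step 10: search space = 8965 -> 4482
  Step 11: search space = 4482 -> 2241
  Step 12: search space = 2241 -> 1120
  Step 13: search space = 1120 -> 560
  Step 14: search space = 560 -> 280
  Step 15: search space = 280 -> 140
  Step 16: search space = 140 -> 70
  Step 17: search space = 70 -> 35
  Step 18: search space = 35 -> 17
  Step 19: search space = 17 -> 8
  Step 20: search space = 8 -> 4
  Step 21: search space = 4 -> 2
  Step 22: search space = 2 -> 1
  Step 23: search space = 1 (final check)
Maximum comparisons = floor(log2(4590300)) + 1 = 22 + 1 = 23


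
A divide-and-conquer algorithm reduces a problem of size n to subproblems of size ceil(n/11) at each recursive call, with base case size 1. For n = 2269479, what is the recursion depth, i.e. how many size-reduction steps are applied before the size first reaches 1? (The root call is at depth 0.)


Each step divides the size by 11 (rounding up); after k steps the size is ceil(n/11^k), which equals 1 exactly when 11^k >= n.
So the depth is the smallest k with 11^k >= 2269479, i.e. ceil(log_11(2269479)).
11^6 = 1771561 < 2269479 <= 19487171 = 11^7
Recursion depth = 7


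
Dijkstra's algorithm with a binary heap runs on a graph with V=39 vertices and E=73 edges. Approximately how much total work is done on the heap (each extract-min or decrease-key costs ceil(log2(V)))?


Dijkstra with a binary heap: each vertex is extracted once, each edge may relax once.
Each heap operation costs O(log V).
V + E = 39 + 73 = 112
ceil(log2(39)) = 6 (since 2^5 = 32 < 39 <= 64 = 2^6)
Total heap work = (V+E) * ceil(log2(V)) = 112 * 6 = 672


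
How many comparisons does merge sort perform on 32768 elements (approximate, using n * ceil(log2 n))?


Recursion depth: ceil(log2(32768)) = 15
Each recursion level merges n = 32768 elements
Total = 32768 * 15 = 491520


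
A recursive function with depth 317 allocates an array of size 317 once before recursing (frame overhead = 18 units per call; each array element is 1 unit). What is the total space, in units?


Array allocation: 317 units (allocated once)
Stack frames: 317 deep * 18 per frame = 5706 units
Total = 317 + 5706 = 6023


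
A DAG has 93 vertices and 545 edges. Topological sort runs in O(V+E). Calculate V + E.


V = 93 (vertex processing)
E = 545 (edge processing)
V + E = 93 + 545 = 638


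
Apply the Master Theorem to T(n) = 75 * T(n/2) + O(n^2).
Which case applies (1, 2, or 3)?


The Master Theorem: T(n) = a*T(n/b) + O(n^c)
  a = 75, b = 2, c = 2
log_b(a) = log_2(75) ~ 6.229
Compare b^c with a: 2^2 = 4 < 75, so c < log_b(a).
Since c < log_b(a), Case 1 applies.
T(n) = O(n^(log_2 75)) ~ O(n^6.229)
Master Theorem case = 1


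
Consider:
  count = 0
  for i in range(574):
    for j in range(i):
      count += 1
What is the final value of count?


For each i, the inner loop runs i times:
  i=0: inner runs 0 times
  i=1: inner runs 1 time
  i=2: inner runs 2 times
  i=3: inner runs 3 times
  i=4: inner runs 4 times
  i=5: inner runs 5 times
  i=6: inner runs 6 times
  i=7: inner runs 7 times
  ...
Total = 0 + 1 + 2 + ... + 573 = 574*(574-1)/2 = 164451


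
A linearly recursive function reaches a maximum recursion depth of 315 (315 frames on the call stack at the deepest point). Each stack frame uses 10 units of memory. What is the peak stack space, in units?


Maximum recursion depth = 315 frames
Memory per frame = 10 units
Total stack space = depth * frame_size
= 315 * 10 = 3150


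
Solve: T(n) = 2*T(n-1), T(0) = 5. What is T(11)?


Unrolling:
T(11) = 2*T(10) = 2^2*T(9) = ... = 2^11*T(0)
= 2^11 * 5
= 2048 * 5 = 10240


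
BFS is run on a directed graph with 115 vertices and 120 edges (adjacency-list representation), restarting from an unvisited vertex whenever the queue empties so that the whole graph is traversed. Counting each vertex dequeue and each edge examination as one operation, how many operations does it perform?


A full BFS traversal dequeues each vertex exactly once and examines each directed edge exactly once.
V = 115 (vertex processing cost)
E = 120 (edge examination cost)
Total operations proportional to V + E = 115 + 120 = 235


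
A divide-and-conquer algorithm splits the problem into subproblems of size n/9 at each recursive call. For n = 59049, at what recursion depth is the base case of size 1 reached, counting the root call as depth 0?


At each depth, the problem size is divided by 9:
  Depth 0: problem size = 59049
  Depth 1: problem size = 6561
  Depth 2: problem size = 729
  Depth 3: problem size = 81
  Depth 4: problem size = 9
  Depth 5: problem size = 1 (base case)
The base case is reached at depth log_9(59049) = 5 (the tree has 6 levels counting depth 0, but the depth asked for is 5).
Recursion depth = 5


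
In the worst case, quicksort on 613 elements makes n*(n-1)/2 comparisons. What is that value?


Sum of comparisons per partition:
612 + 611 + ... + 1 + 0
= 613 * (613 - 1) / 2
= 613 * 612 / 2
= 187578


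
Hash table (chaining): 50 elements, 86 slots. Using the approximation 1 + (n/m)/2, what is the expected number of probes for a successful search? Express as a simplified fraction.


Computing expected probes:
alpha = 50/86
= 1 + alpha/2
= 1 + 50/(2*86)
= (2*86 + 50) / (2*86)
= 222/172 = 111/86


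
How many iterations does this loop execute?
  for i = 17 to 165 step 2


The loop variable i takes values starting at 17 and increments by 2 each iteration.
Sequence: i = 17, 19, 21, 23, 25, 27, 29, 31, 33, ...
The upper bound 165 is inclusive, so the count is floor((last - first) / step) + 1:
floor((165 - 17) / 2) + 1 = floor(148/2) + 1 = 74 + 1 = 75


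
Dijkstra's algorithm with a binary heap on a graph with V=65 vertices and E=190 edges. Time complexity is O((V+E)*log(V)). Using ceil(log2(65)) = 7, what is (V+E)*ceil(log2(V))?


Dijkstra with a binary heap: each vertex is extracted once, each edge may relax once.
Each heap operation costs O(log V).
V + E = 65 + 190 = 255
ceil(log2(65)) = 7 (since 2^6 = 64 < 65 <= 128 = 2^7)
Total heap work = (V+E) * ceil(log2(V)) = 255 * 7 = 1785


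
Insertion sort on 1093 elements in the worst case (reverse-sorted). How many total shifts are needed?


In the worst case (reverse-sorted), each element shifts past all previous:
  Element 1: 1 shifts
  Element 2: 2 shifts
  Element 3: 3 shifts
  Element 4: 4 shifts
  Element 5: 5 shifts
  ...
  Element 1092: 1092 shifts
Total = 1 + 2 + ... + 1092
= 1093*(1093-1)/2 = 596778


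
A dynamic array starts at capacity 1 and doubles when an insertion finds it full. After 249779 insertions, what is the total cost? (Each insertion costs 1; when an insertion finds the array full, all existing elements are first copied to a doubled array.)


Insertion cost: 249779 (one per element)
Resizes occur just before inserting elements 2, 3, 5, 9, ...
Elements copied at each resize: 1 + 2 + 4 + 8 + 16 + 32 + 64 + 128 + 256 + 512 + 1024 + 2048 + 4096 + 8192 + 16384 + 32768 + 65536 + 131072
Sum of copies = 262143 (geometric series: 2^k - 1)
Total = 249779 + 262143 = 511922


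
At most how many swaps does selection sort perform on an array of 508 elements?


Each of the 507 passes places one element in its final position.
Pass 1: swap minimum into position 0
Pass 2: swap minimum of remaining into position 1
...
Pass 507: last two elements, one swap
Maximum swaps = 508 - 1 = 507


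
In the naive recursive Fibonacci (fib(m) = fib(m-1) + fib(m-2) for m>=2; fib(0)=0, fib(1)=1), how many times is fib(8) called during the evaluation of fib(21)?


Let N(m) = number of times fib(m) is called while evaluating fib(21).
N(21) = 1 (the initial call).
N(20) = 1 (only fib(21) calls it).
For 1 <= m <= 19: fib(m) is called by fib(m+1) and fib(m+2), so
  N(m) = N(m+1) + N(m+2).
fib(0) is called only by fib(2), so N(0) = N(2).
Walk down from m=21:
  N(21)=1, N(20)=1, N(19)=2, N(18)=3, N(17)=5, N(16)=8, N(15)=13, N(14)=21, N(13)=34, N(12)=55, N(11)=89, N(10)=144, N(9)=233, N(8)=377
N(8) = 377


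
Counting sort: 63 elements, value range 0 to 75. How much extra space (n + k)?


n = 63 (output array)
k = 76 (count array for 76 distinct values)
Extra space = 63 + 76 = 139


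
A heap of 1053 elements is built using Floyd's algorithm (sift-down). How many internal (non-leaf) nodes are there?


Leaf nodes occupy roughly half the array.
Sift-down is called for each internal node, starting from the last one.
Internal nodes = floor(n/2) = floor(1053/2) = 526


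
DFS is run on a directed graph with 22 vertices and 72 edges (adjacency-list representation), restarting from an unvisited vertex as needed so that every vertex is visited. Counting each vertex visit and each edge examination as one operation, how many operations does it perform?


A full DFS traversal processes each vertex exactly once (push/pop on stack).
Each directed edge is examined once.
V = 22, E = 72
V + E = 94


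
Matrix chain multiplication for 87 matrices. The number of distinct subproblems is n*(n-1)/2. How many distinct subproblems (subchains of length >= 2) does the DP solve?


Subproblems are indexed by (i, j) where i < j.
Number of such pairs = n*(n-1)/2
= 87 * 86 / 2
= 3741


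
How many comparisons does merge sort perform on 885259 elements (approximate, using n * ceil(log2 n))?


Recursion depth: ceil(log2(885259)) = 20
Each recursion level merges n = 885259 elements
Total = 885259 * 20 = 17705180


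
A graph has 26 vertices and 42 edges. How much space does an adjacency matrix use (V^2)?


Adjacency matrix: V x V grid of entries
Space = V^2 = 26^2 = 26 * 26 = 676


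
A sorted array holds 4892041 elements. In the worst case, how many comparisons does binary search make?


Halving sequence: 4892041 -> 2446020 -> 1223010 -> 611505 -> 305752 -> 152876 -> 76438 -> 38219 -> 19109 -> 9554 -> 4777 -> 2388 -> 1194 -> 597 -> 298 -> 149 -> 74 -> 37 -> 18 -> 9 -> 4 -> 2 -> 1
Number of halvings = 22
Max comparisons = 22 + 1 = 23


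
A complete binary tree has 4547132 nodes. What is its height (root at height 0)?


In a complete binary tree, level k holds nodes 2^k .. 2^(k+1)-1 (1-indexed).
Height = floor(log2(n)) = floor(log2(4547132)) = 22
Check: 2^22 = 4194304 <= 4547132 < 8388608 = 2^23


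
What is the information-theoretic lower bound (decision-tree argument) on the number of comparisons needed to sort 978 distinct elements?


A binary decision tree of height h has at most 2^h leaves and needs at least n! of them, so h >= ceil(log2(n!)).
978! is far too large to multiply out, so use Stirling's series:
  ln(n!) ~ n ln n - n + (1/2) ln(2 pi n) + 1/(12n)  (error below 1/(360 n^3), negligible here)
  ln(978) = 6.8855097
  n ln n = 978 * 6.8855097 = 6734.0285
  (1/2) ln(2 pi * 978) = (1/2) ln(6144.9552) = 4.3617
  1/(12*978) = 0.0001
  ln(978!) ~ 6734.0285 - 978 + 4.3617 + 0.0001 = 5760.3903
Convert to base 2: log2(978!) = 5760.3903 / ln 2 = 5760.3903 / 0.69314718 = 8310.4865
ceil(8310.4865) = 8311


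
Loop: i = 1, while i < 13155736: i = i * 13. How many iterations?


i multiplies by 13 each step:
i = 1 -> 13 -> 169 -> 2197 -> 28561 -> 371293 -> 4826809 -> 62748517 (stop)
Iterations = ceil(log_13(13155736)) = 7


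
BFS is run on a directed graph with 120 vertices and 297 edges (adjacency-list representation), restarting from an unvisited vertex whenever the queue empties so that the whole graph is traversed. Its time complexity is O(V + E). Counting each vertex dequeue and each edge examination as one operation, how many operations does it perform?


A full BFS traversal dequeues each vertex exactly once and examines each directed edge exactly once.
V = 120 (vertex processing cost)
E = 297 (edge examination cost)
Total operations proportional to V + E = 120 + 297 = 417


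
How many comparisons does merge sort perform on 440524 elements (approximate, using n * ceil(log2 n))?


Recursion depth: ceil(log2(440524)) = 19
Each recursion level merges n = 440524 elements
Total = 440524 * 19 = 8369956


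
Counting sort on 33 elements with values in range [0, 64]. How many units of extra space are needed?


Output array size: 33 (to store sorted result)
Count array size: 65 (one slot per possible value, range 0 to 64)
Total extra space = 33 + 65 = 98


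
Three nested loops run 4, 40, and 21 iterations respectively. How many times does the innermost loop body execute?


Loop 1 (outermost): 4 iterations
Loop 2 (middle): 40 iterations per outer
Loop 3 (innermost): 21 iterations per middle
Total = 4 * 40 * 21 = 3360


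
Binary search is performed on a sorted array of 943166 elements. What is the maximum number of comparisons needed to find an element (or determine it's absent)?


Binary search halves the search space each comparison:
  Step 1: search space = 943166 -> 471583
  Step 2: search space = 471583 -> 235791
  Step 3: search space = 235791 -> 117895
  Step 4: search space = 117895 -> 58947
  Step 5: search space = 58947 -> 29473
  Step 6: search space = 29473 -> 14736
  Step 7: search space = 14736 -> 7368
  Step 8: search space = 7368 -> 3684
  Step 9: search space = 3684 -> 1842
  Step 10: search space = 1842 -> 921
  Step 11: search space = 921 -> 460
  Step 12: search space = 460 -> 230
  Step 13: search space = 230 -> 115
  Step 14: search space = 115 -> 57
  Step 15: search space = 57 -> 28
  Step 16: search space = 28 -> 14
  Step 17: search space = 14 -> 7
  Step 18: search space = 7 -> 3
  Step 19: search space = 3 -> 1
  Step 20: search space = 1 (final check)
Maximum comparisons = floor(log2(943166)) + 1 = 19 + 1 = 20


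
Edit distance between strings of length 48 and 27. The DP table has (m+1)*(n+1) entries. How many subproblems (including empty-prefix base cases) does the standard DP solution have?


The table includes base cases (empty prefixes).
Rows: (m+1) = 49
Columns: (n+1) = 28
Total = 49 * 28 = 1372


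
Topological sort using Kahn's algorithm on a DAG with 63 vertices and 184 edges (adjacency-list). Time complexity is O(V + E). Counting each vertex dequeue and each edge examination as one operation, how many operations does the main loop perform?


Kahn's algorithm:
  1. Compute in-degrees: O(V + E)
  2. Process queue: each vertex dequeued once (O(V))
     each edge examined once (O(E))
Total = V + E = 63 + 184 = 247


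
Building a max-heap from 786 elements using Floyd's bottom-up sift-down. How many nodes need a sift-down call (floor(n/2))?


In a heap of 786 elements (0-indexed array):
  Last element index: 785
  Parent of last element: floor((785 - 1) / 2) = 392
  Internal nodes: indices 0 to 392
  Count = floor(786/2) = 393


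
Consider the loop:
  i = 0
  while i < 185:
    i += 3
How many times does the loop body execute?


Starting at i = 0, each iteration adds 3.
Iterations until i >= 185:
  Iteration 1: i = 0 -> i = 3
  Iteration 2: i = 3 -> i = 6
  Iteration 3: i = 6 -> i = 9
  Iteration 4: i = 9 -> i = 12
  Iteration 5: i = 12 -> i = 15
  Iteration 6: i = 15 -> i = 18
  Iteration 7: i = 18 -> i = 21
  Iteration 8: i = 21 -> i = 24
  ... continuing ...
Total iterations = ceil(185/3) = 62


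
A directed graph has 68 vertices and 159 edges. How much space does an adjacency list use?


Adjacency list: one list head per vertex + one entry per edge
Vertex heads: 68
Edge entries: 159
Total = 68 + 159 = 227


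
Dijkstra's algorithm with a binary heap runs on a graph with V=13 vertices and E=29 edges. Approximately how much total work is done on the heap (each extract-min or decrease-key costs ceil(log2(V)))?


Dijkstra with a binary heap: each vertex is extracted once, each edge may relax once.
Each heap operation costs O(log V).
V + E = 13 + 29 = 42
ceil(log2(13)) = 4 (since 2^3 = 8 < 13 <= 16 = 2^4)
Total heap work = (V+E) * ceil(log2(V)) = 42 * 4 = 168


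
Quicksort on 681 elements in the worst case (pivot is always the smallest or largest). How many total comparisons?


In the worst case, each partition step picks the worst pivot:
  Partition 1: 680 comparisons (n-1 elements to compare)
  Partition 2: 679 comparisons
  Partition 3: 678 comparisons
  Partition 4: 677 comparisons
  Partition 5: 676 comparisons
  ...
  Last partition: 0 comparisons
Total = (n-1) + (n-2) + ... + 1 + 0 = n*(n-1)/2
= 681*680/2 = 231540


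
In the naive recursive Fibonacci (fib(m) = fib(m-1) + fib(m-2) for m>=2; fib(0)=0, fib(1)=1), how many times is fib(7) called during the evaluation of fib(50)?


Let N(m) = number of times fib(m) is called while evaluating fib(50).
N(50) = 1 (the initial call).
N(49) = 1 (only fib(50) calls it).
For 1 <= m <= 48: fib(m) is called by fib(m+1) and fib(m+2), so
  N(m) = N(m+1) + N(m+2).
fib(0) is called only by fib(2), so N(0) = N(2).
Walk down from m=50:
  N(50)=1, N(49)=1, N(48)=2, N(47)=3, N(46)=5, N(45)=8, N(44)=13, N(43)=21, N(42)=34, N(41)=55, N(40)=89, N(39)=144, N(38)=233, N(37)=377, N(36)=610, N(35)=987, N(34)=1597, N(33)=2584, N(32)=4181, N(31)=6765, N(30)=10946, N(29)=17711, N(28)=28657, N(27)=46368, N(26)=75025, N(25)=121393, N(24)=196418, N(23)=317811, N(22)=514229, N(21)=832040, N(20)=1346269, N(19)=2178309, N(18)=3524578, N(17)=5702887, N(16)=9227465, N(15)=14930352, N(14)=24157817, N(13)=39088169, N(12)=63245986, N(11)=102334155, N(10)=165580141, N(9)=267914296, N(8)=433494437, N(7)=701408733
N(7) = 701408733


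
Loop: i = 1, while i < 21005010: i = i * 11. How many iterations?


i multiplies by 11 each step:
i = 1 -> 11 -> 121 -> 1331 -> 14641 -> 161051 -> 1771561 -> 19487171 -> 214358881 (stop)
Iterations = ceil(log_11(21005010)) = 8


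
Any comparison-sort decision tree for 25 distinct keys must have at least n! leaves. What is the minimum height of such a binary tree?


A binary decision tree of height h has at most 2^h leaves and needs at least n! of them, so h >= ceil(log2(n!)).
Compute 25! as a running product:
  x2 = 2, x3 = 6, x4 = 24, x5 = 120
  x6 = 720, x7 = 5040, x8 = 40320, x9 = 362880
  x10 = 3628800, x11 = 39916800, x12 = 479001600, x13 = 6227020800
  x14 = 87178291200, x15 = 1307674368000, x16 = 20922789888000, x17 = 355687428096000
  x18 = 6402373705728000, x19 = 121645100408832000, x20 = 2432902008176640000, x21 = 51090942171709440000
  x22 = 1124000727777607680000, x23 = 25852016738884976640000, x24 = 620448401733239439360000, x25 = 15511210043330985984000000
25! = 15511210043330985984000000
Bracket between powers of 2:
  2^83 = 9671406556917033397649408 < 15511210043330985984000000 <= 19342813113834066795298816 = 2^84
So ceil(log2(25!)) = 84


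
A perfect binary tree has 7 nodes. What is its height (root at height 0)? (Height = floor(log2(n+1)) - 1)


For a perfect binary tree of height h: n = 2^(h+1) - 1, so h = log2(n+1) - 1.
  n + 1 = 8 = 2^3
  log2(8) = 3
  height = 3 - 1 = 2


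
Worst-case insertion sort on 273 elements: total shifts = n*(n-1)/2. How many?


Sum of shifts = 1 + 2 + 3 + ... + 272
= 273 * 272 / 2
= 74256 / 2
= 37128


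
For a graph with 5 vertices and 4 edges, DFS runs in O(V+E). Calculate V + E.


A full DFS traversal visits each vertex once and examines each edge once.
V = 5
E = 4
Sum = 5 + 4 = 9


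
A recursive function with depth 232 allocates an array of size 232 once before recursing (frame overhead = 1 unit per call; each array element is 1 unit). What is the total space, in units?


Array allocation: 232 units (allocated once)
Stack frames: 232 deep * 1 per frame = 232 units
Total = 232 + 232 = 464


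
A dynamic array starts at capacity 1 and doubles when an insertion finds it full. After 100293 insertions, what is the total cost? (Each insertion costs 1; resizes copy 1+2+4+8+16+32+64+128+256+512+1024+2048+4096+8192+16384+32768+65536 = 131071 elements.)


Insertion cost: 100293 (one per element)
Resizes occur just before inserting elements 2, 3, 5, 9, ...
Elements copied at each resize: 1 + 2 + 4 + 8 + 16 + 32 + 64 + 128 + 256 + 512 + 1024 + 2048 + 4096 + 8192 + 16384 + 32768 + 65536
Sum of copies = 131071 (geometric series: 2^k - 1)
Total = 100293 + 131071 = 231364


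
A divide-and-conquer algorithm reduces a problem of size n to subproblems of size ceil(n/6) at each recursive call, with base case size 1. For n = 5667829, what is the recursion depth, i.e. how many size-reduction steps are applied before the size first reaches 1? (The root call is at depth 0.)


Each step divides the size by 6 (rounding up); after k steps the size is ceil(n/6^k), which equals 1 exactly when 6^k >= n.
So the depth is the smallest k with 6^k >= 5667829, i.e. ceil(log_6(5667829)).
6^8 = 1679616 < 5667829 <= 10077696 = 6^9
Recursion depth = 9


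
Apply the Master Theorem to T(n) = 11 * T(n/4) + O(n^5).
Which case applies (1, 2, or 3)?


The Master Theorem: T(n) = a*T(n/b) + O(n^c)
  a = 11, b = 4, c = 5
log_b(a) = log_4(11) ~ 1.73
Compare b^c with a: 4^5 = 1024 > 11, so c > log_b(a).
Since c > log_b(a), Case 3 applies.
T(n) = O(n^5)
Master Theorem case = 3


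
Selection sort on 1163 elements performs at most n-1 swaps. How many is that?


Each of the 1162 passes places one element in its final position.
Pass 1: swap minimum into position 0
Pass 2: swap minimum of remaining into position 1
...
Pass 1162: last two elements, one swap
Maximum swaps = 1163 - 1 = 1162


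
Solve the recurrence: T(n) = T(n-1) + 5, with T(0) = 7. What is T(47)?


Unrolling the recurrence:
T(47) = T(46) + 5
       = T(45) + 5 + 5
       = T(44) + 5*3
       ...
       = T(0) + 5*47
       = 7 + 235 = 242


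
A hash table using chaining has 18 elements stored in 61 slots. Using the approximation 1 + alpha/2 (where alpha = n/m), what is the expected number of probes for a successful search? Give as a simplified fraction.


Load factor alpha = n/m = 18/61
Expected probes = 1 + alpha/2 = 1 + 18/(2*61)
= 1 + 18/122
= 122/122 + 18/122
= 140/122
Simplify: 70/61


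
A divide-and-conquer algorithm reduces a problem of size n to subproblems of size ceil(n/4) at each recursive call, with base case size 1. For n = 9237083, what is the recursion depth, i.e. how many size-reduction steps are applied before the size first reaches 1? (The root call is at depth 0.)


Each step divides the size by 4 (rounding up); after k steps the size is ceil(n/4^k), which equals 1 exactly when 4^k >= n.
So the depth is the smallest k with 4^k >= 9237083, i.e. ceil(log_4(9237083)).
4^11 = 4194304 < 9237083 <= 16777216 = 4^12
Recursion depth = 12


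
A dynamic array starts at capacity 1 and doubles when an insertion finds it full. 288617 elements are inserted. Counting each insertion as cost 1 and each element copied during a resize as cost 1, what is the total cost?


n = 288617
Insertion costs: 288617
Resizes copy 1, 2, 4, ... up to the largest power of 2 that is <= n-1 = 288616, i.e. 262144.
Copy costs = 1 + 2 + 4 + 8 + 16 + 32 + 64 + 128 + 256 + 512 + 1024 + 2048 + 4096 + 8192 + 16384 + 32768 + 65536 + 131072 + 262144 = 524287
Total = 288617 + 524287 = 812904


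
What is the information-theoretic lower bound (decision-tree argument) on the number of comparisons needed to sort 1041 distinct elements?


A binary decision tree of height h has at most 2^h leaves and needs at least n! of them, so h >= ceil(log2(n!)).
1041! is far too large to multiply out, so use Stirling's series:
  ln(n!) ~ n ln n - n + (1/2) ln(2 pi n) + 1/(12n)  (error below 1/(360 n^3), negligible here)
  ln(1041) = 6.9479371
  n ln n = 1041 * 6.9479371 = 7232.8025
  (1/2) ln(2 pi * 1041) = (1/2) ln(6540.7959) = 4.3929
  1/(12*1041) = 0.0001
  ln(1041!) ~ 7232.8025 - 1041 + 4.3929 + 0.0001 = 6196.1955
Convert to base 2: log2(1041!) = 6196.1955 / ln 2 = 6196.1955 / 0.69314718 = 8939.2205
ceil(8939.2205) = 8940


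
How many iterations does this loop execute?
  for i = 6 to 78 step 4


The loop variable i takes values starting at 6 and increments by 4 each iteration.
Sequence: i = 6, 10, 14, 18, 22, 26, 30, 34, 38, ...
The upper bound 78 is inclusive, so the count is floor((last - first) / step) + 1:
floor((78 - 6) / 4) + 1 = floor(72/4) + 1 = 18 + 1 = 19


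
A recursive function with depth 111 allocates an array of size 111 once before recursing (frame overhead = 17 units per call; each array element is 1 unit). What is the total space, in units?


Array allocation: 111 units (allocated once)
Stack frames: 111 deep * 17 per frame = 1887 units
Total = 111 + 1887 = 1998


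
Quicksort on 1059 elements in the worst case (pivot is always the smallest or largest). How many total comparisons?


In the worst case, each partition step picks the worst pivot:
  Partition 1: 1058 comparisons (n-1 elements to compare)
  Partition 2: 1057 comparisons
  Partition 3: 1056 comparisons
  Partition 4: 1055 comparisons
  Partition 5: 1054 comparisons
  ...
  Last partition: 0 comparisons
Total = (n-1) + (n-2) + ... + 1 + 0 = n*(n-1)/2
= 1059*1058/2 = 560211


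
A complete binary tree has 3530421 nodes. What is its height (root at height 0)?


In a complete binary tree, level k holds nodes 2^k .. 2^(k+1)-1 (1-indexed).
Height = floor(log2(n)) = floor(log2(3530421)) = 21
Check: 2^21 = 2097152 <= 3530421 < 4194304 = 2^22


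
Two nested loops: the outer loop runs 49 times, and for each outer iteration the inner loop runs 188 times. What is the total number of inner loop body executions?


Outer loop: 49 iterations
Inner loop: 188 iterations per outer iteration
Total = 49 * 188 = 9212


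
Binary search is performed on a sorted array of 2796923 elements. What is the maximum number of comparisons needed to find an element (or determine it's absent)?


Binary search halves the search space each comparison:
  Step 1: search space = 2796923 -> 1398461
  Step 2: search space = 1398461 -> 699230
  Step 3: search space = 699230 -> 349615
  Step 4: search space = 349615 -> 174807
  Step 5: search space = 174807 -> 87403
  Step 6: search space = 87403 -> 43701
  Step 7: search space = 43701 -> 21850
  Step 8: search space = 21850 -> 10925
  Step 9: search space = 10925 -> 5462
  Step 10: search space = 5462 -> 2731
  Step 11: search space = 2731 -> 1365
  Step 12: search space = 1365 -> 682
  Step 13: search space = 682 -> 341
  Step 14: search space = 341 -> 170
  Step 15: search space = 170 -> 85
  Step 16: search space = 85 -> 42
  Step 17: search space = 42 -> 21
  Step 18: search space = 21 -> 10
  Step 19: search space = 10 -> 5
  Step 20: search space = 5 -> 2
  Step 21: search space = 2 -> 1
  Step 22: search space = 1 (final check)
Maximum comparisons = floor(log2(2796923)) + 1 = 21 + 1 = 22


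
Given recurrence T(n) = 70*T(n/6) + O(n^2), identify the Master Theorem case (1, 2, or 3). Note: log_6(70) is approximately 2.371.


Master Theorem parameters: a=70, b=6, c=2
log_b(a) = 2.371
Compare b^c with a: 6^2 = 36 < 70, so c < log_b(a).
Comparing c=2 vs log_b(a)=2.371:
2 < 2.371 => Case 1
Result: T(n) = O(n^(log_6 70)) ~ O(n^2.371)
Master Theorem case = 1


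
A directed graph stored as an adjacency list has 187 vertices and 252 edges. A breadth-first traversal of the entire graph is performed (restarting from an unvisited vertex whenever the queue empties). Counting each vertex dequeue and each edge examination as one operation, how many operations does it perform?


A full BFS traversal dequeues each vertex once and examines each edge once.
Vertex visits: 187
Edge visits: 252
V + E = 187 + 252 = 439


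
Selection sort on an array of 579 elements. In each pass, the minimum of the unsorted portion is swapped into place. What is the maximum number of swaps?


Selection sort performs one swap per pass:
  Pass 1: find min in positions 0 to 578, swap with position 0
  Pass 2: find min in positions 1 to 578, swap with position 1
  Pass 3: find min in positions 2 to 578, swap with position 2
  Pass 4: find min in positions 3 to 578, swap with position 3
  Pass 5: find min in positions 4 to 578, swap with position 4
  ... (573 more passes)
Total passes (and swaps) = n - 1 = 579 - 1 = 578


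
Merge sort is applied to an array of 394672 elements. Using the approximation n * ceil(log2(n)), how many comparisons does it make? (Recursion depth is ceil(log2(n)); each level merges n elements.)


Merge sort divides the array into halves recursively.
Number of levels = ceil(log2(394672)) = 19
At each level, approximately n = 394672 comparisons are needed for merging.
Total comparisons ~ n * ceil(log2(n)) = 394672 * 19 = 7498768


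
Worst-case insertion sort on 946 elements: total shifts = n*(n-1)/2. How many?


Sum of shifts = 1 + 2 + 3 + ... + 945
= 946 * 945 / 2
= 893970 / 2
= 446985


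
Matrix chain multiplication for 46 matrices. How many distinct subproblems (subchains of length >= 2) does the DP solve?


Subproblems are indexed by (i, j) where i < j.
Number of such pairs = n*(n-1)/2
= 46 * 45 / 2
= 1035


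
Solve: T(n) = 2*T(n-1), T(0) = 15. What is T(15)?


Unrolling:
T(15) = 2*T(14) = 2^2*T(13) = ... = 2^15*T(0)
= 2^15 * 15
= 32768 * 15 = 491520


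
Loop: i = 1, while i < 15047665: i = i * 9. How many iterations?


i multiplies by 9 each step:
i = 1 -> 9 -> 81 -> 729 -> 6561 -> 59049 -> 531441 -> 4782969 -> 43046721 (stop)
Iterations = ceil(log_9(15047665)) = 8


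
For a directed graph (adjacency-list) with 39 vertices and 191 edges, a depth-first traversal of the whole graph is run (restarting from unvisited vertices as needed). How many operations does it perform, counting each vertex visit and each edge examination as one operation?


A full DFS traversal visits each vertex once and examines each edge once.
V = 39
E = 191
Sum = 39 + 191 = 230


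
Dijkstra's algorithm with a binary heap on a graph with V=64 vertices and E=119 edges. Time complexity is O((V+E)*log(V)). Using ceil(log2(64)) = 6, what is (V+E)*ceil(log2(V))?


Dijkstra with a binary heap: each vertex is extracted once, each edge may relax once.
Each heap operation costs O(log V).
V + E = 64 + 119 = 183
ceil(log2(64)) = 6 (since 2^5 = 32 < 64 <= 64 = 2^6)
Total heap work = (V+E) * ceil(log2(V)) = 183 * 6 = 1098


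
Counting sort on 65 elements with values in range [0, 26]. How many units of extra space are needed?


Output array size: 65 (to store sorted result)
Count array size: 27 (one slot per possible value, range 0 to 26)
Total extra space = 65 + 27 = 92


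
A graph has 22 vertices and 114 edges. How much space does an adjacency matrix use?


Adjacency matrix: V x V grid of entries
Space = V^2 = 22^2 = 22 * 22 = 484


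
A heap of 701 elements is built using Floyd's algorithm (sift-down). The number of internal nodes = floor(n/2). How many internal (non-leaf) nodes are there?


Leaf nodes occupy roughly half the array.
Sift-down is called for each internal node, starting from the last one.
Internal nodes = floor(n/2) = floor(701/2) = 350


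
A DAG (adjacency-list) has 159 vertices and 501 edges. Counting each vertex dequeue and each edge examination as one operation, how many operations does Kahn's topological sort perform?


V = 159 (vertex processing)
E = 501 (edge processing)
V + E = 159 + 501 = 660


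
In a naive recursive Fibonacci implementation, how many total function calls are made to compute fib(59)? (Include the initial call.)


Let C(m) = total calls to evaluate fib(m). Then C(0)=C(1)=1, and
C(m) = 1 + C(m-1) + C(m-2) for m >= 2.
Build the table (each entry = 1 + previous two):
  C(0) = 1
  C(1) = 1
  C(2) = 1 + 1 + 1 = 3
  C(3) = 1 + 3 + 1 = 5
  C(4) = 1 + 5 + 3 = 9
  C(5) = 1 + 9 + 5 = 15
  C(6) = 1 + 15 + 9 = 25
  C(7) = 1 + 25 + 15 = 41
  C(8) = 1 + 41 + 25 = 67
  C(9) = 1 + 67 + 41 = 109
  C(10) = 1 + 109 + 67 = 177
  C(11) = 1 + 177 + 109 = 287
  C(12) = 1 + 287 + 177 = 465
  C(13) = 1 + 465 + 287 = 753
  C(14) = 1 + 753 + 465 = 1219
  C(15) = 1 + 1219 + 753 = 1973
  C(16) = 1 + 1973 + 1219 = 3193
  C(17) = 1 + 3193 + 1973 = 5167
  C(18) = 1 + 5167 + 3193 = 8361
  C(19) = 1 + 8361 + 5167 = 13529
  C(20) = 1 + 13529 + 8361 = 21891
  C(21) = 1 + 21891 + 13529 = 35421
  C(22) = 1 + 35421 + 21891 = 57313
  C(23) = 1 + 57313 + 35421 = 92735
  C(24) = 1 + 92735 + 57313 = 150049
  C(25) = 1 + 150049 + 92735 = 242785
  C(26) = 1 + 242785 + 150049 = 392835
  C(27) = 1 + 392835 + 242785 = 635621
  C(28) = 1 + 635621 + 392835 = 1028457
  C(29) = 1 + 1028457 + 635621 = 1664079
  C(30) = 1 + 1664079 + 1028457 = 2692537
  C(31) = 1 + 2692537 + 1664079 = 4356617
  C(32) = 1 + 4356617 + 2692537 = 7049155
  C(33) = 1 + 7049155 + 4356617 = 11405773
  C(34) = 1 + 11405773 + 7049155 = 18454929
  C(35) = 1 + 18454929 + 11405773 = 29860703
  C(36) = 1 + 29860703 + 18454929 = 48315633
  C(37) = 1 + 48315633 + 29860703 = 78176337
  C(38) = 1 + 78176337 + 48315633 = 126491971
  C(39) = 1 + 126491971 + 78176337 = 204668309
  C(40) = 1 + 204668309 + 126491971 = 331160281
  C(41) = 1 + 331160281 + 204668309 = 535828591
  C(42) = 1 + 535828591 + 331160281 = 866988873
  C(43) = 1 + 866988873 + 535828591 = 1402817465
  C(44) = 1 + 1402817465 + 866988873 = 2269806339
  C(45) = 1 + 2269806339 + 1402817465 = 3672623805
  C(46) = 1 + 3672623805 + 2269806339 = 5942430145
  C(47) = 1 + 5942430145 + 3672623805 = 9615053951
  C(48) = 1 + 9615053951 + 5942430145 = 15557484097
  C(49) = 1 + 15557484097 + 9615053951 = 25172538049
  C(50) = 1 + 25172538049 + 15557484097 = 40730022147
  C(51) = 1 + 40730022147 + 25172538049 = 65902560197
  C(52) = 1 + 65902560197 + 40730022147 = 106632582345
  C(53) = 1 + 106632582345 + 65902560197 = 172535142543
  C(54) = 1 + 172535142543 + 106632582345 = 279167724889
  C(55) = 1 + 279167724889 + 172535142543 = 451702867433
  C(56) = 1 + 451702867433 + 279167724889 = 730870592323
  C(57) = 1 + 730870592323 + 451702867433 = 1182573459757
  C(58) = 1 + 1182573459757 + 730870592323 = 1913444052081
  C(59) = 1 + 1913444052081 + 1182573459757 = 3096017511839
Total calls for fib(59) = 3096017511839
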